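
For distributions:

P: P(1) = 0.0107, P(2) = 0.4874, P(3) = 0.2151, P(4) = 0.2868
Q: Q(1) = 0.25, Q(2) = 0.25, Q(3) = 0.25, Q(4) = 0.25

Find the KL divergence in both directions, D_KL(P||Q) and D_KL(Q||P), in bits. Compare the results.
D_KL(P||Q) = 0.4310 bits, D_KL(Q||P) = 0.9005 bits. D_KL(Q||P) is larger than D_KL(P||Q) by 0.4695 bits; the two directions differ.

D_KL(P||Q) = Σ P(x) log₂(P(x)/Q(x))

Computing term by term:
  P(1)·log₂(P(1)/Q(1)) = 0.0107·log₂(0.0107/0.25) = -0.04864
  P(2)·log₂(P(2)/Q(2)) = 0.4874·log₂(0.4874/0.25) = 0.46945
  P(3)·log₂(P(3)/Q(3)) = 0.2151·log₂(0.2151/0.25) = -0.04666
  P(4)·log₂(P(4)/Q(4)) = 0.2868·log₂(0.2868/0.25) = 0.05682

D_KL(P||Q) = -0.04864 + 0.46945 - 0.04666 + 0.05682 = 0.43097 ≈ 0.4310 bits

D_KL(Q||P) = Σ Q(x) log₂(Q(x)/P(x))

Computing term by term:
  Q(1)·log₂(Q(1)/P(1)) = 0.25·log₂(0.25/0.0107) = 1.13656
  Q(2)·log₂(Q(2)/P(2)) = 0.25·log₂(0.25/0.4874) = -0.24079
  Q(3)·log₂(Q(3)/P(3)) = 0.25·log₂(0.25/0.2151) = 0.05423
  Q(4)·log₂(Q(4)/P(4)) = 0.25·log₂(0.25/0.2868) = -0.04953

D_KL(Q||P) = 1.13656 - 0.24079 + 0.05423 - 0.04953 = 0.90047 ≈ 0.9005 bits

These are NOT equal (difference: 0.4695 bits). KL divergence is asymmetric: D_KL(P||Q) ≠ D_KL(Q||P) in general.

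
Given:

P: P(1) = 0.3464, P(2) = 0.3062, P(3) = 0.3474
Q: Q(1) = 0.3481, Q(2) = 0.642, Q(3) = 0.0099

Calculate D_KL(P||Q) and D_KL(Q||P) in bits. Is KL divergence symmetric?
D_KL(P||Q) = 1.4537 bits, D_KL(Q||P) = 0.6374 bits. No, KL divergence is not symmetric.

D_KL(P||Q) = Σ P(x) log₂(P(x)/Q(x))

Computing term by term:
  P(1)·log₂(P(1)/Q(1)) = 0.3464·log₂(0.3464/0.3481) = -0.00245
  P(2)·log₂(P(2)/Q(2)) = 0.3062·log₂(0.3062/0.642) = -0.32705
  P(3)·log₂(P(3)/Q(3)) = 0.3474·log₂(0.3474/0.0099) = 1.78321

D_KL(P||Q) = -0.00245 - 0.32705 + 1.78321 = 1.45371 ≈ 1.4537 bits

D_KL(Q||P) = Σ Q(x) log₂(Q(x)/P(x))

Computing term by term:
  Q(1)·log₂(Q(1)/P(1)) = 0.3481·log₂(0.3481/0.3464) = 0.00246
  Q(2)·log₂(Q(2)/P(2)) = 0.642·log₂(0.642/0.3062) = 0.68572
  Q(3)·log₂(Q(3)/P(3)) = 0.0099·log₂(0.0099/0.3474) = -0.05082

D_KL(Q||P) = 0.00246 + 0.68572 - 0.05082 = 0.63736 ≈ 0.6374 bits

These are NOT equal (difference: 0.8163 bits). KL divergence is asymmetric: D_KL(P||Q) ≠ D_KL(Q||P) in general.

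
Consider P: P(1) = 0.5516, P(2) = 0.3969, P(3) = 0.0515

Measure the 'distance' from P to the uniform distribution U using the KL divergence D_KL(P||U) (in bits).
0.3620 bits

U(i) = 1/3 for all i

D_KL(P||U) = Σ P(x) log₂(P(x) / (1/3))
           = Σ P(x) log₂(P(x)) + log₂(3)
           = log₂(3) - H(P)

H(P) = -Σ P(x) log₂(P(x)):
  -P(1)·log₂(P(1)) = -(0.5516)·log₂(0.5516) = 0.47344
  -P(2)·log₂(P(2)) = -(0.3969)·log₂(0.3969) = 0.52913
  -P(3)·log₂(P(3)) = -(0.0515)·log₂(0.0515) = 0.22038
H(P) = 0.47344 + 0.52913 + 0.22038 = 1.22295 bits

log₂(3) = 1.58496 bits

D_KL(P||U) = 1.58496 - 1.22295 = 0.36201 ≈ 0.3620 bits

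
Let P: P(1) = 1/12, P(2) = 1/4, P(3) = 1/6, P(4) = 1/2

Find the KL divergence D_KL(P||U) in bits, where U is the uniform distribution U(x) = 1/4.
0.2704 bits

U(i) = 1/4 for all i

D_KL(P||U) = Σ P(x) log₂(P(x) / (1/4))
           = Σ P(x) log₂(P(x)) + log₂(4)
           = log₂(4) - H(P)

H(P) = -Σ P(x) log₂(P(x)):
  -P(1)·log₂(P(1)) = -(1/12)·log₂(1/12) = 0.29875
  -P(2)·log₂(P(2)) = -(1/4)·log₂(1/4) = 0.50000
  -P(3)·log₂(P(3)) = -(1/6)·log₂(1/6) = 0.43083
  -P(4)·log₂(P(4)) = -(1/2)·log₂(1/2) = 0.50000
H(P) = 0.29875 + 0.50000 + 0.43083 + 0.50000 = 1.72958 bits

log₂(4) = 2.00000 bits

D_KL(P||U) = 2.00000 - 1.72958 = 0.27042 ≈ 0.2704 bits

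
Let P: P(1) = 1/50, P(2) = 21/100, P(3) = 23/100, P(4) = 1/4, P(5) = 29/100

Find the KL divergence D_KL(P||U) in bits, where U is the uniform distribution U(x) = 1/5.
0.2307 bits

U(i) = 1/5 for all i

D_KL(P||U) = Σ P(x) log₂(P(x) / (1/5))
           = Σ P(x) log₂(P(x)) + log₂(5)
           = log₂(5) - H(P)

H(P) = -Σ P(x) log₂(P(x)):
  -P(1)·log₂(P(1)) = -(1/50)·log₂(1/50) = 0.11288
  -P(2)·log₂(P(2)) = -(21/100)·log₂(21/100) = 0.47282
  -P(3)·log₂(P(3)) = -(23/100)·log₂(23/100) = 0.48767
  -P(4)·log₂(P(4)) = -(1/4)·log₂(1/4) = 0.50000
  -P(5)·log₂(P(5)) = -(29/100)·log₂(29/100) = 0.51790
H(P) = 0.11288 + 0.47282 + 0.48767 + 0.50000 + 0.51790 = 2.09127 bits

log₂(5) = 2.32193 bits

D_KL(P||U) = 2.32193 - 2.09127 = 0.23066 ≈ 0.2307 bits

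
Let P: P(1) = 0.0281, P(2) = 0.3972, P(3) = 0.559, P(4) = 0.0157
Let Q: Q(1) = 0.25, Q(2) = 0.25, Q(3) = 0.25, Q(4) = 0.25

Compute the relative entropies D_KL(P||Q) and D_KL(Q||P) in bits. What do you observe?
D_KL(P||Q) = 0.7630 bits, D_KL(Q||P) = 1.3294 bits. The two directions give different values (D_KL(Q||P) exceeds D_KL(P||Q) by 0.5664 bits): KL divergence is asymmetric.

D_KL(P||Q) = Σ P(x) log₂(P(x)/Q(x))

Computing term by term:
  P(1)·log₂(P(1)/Q(1)) = 0.0281·log₂(0.0281/0.25) = -0.08861
  P(2)·log₂(P(2)/Q(2)) = 0.3972·log₂(0.3972/0.25) = 0.26530
  P(3)·log₂(P(3)/Q(3)) = 0.559·log₂(0.559/0.25) = 0.64895
  P(4)·log₂(P(4)/Q(4)) = 0.0157·log₂(0.0157/0.25) = -0.06269

D_KL(P||Q) = -0.08861 + 0.26530 + 0.64895 - 0.06269 = 0.76295 ≈ 0.7630 bits

D_KL(Q||P) = Σ Q(x) log₂(Q(x)/P(x))

Computing term by term:
  Q(1)·log₂(Q(1)/P(1)) = 0.25·log₂(0.25/0.0281) = 0.78832
  Q(2)·log₂(Q(2)/P(2)) = 0.25·log₂(0.25/0.3972) = -0.16698
  Q(3)·log₂(Q(3)/P(3)) = 0.25·log₂(0.25/0.559) = -0.29023
  Q(4)·log₂(Q(4)/P(4)) = 0.25·log₂(0.25/0.0157) = 0.99827

D_KL(Q||P) = 0.78832 - 0.16698 - 0.29023 + 0.99827 = 1.32938 ≈ 1.3294 bits

These are NOT equal (difference: 0.5664 bits). KL divergence is asymmetric: D_KL(P||Q) ≠ D_KL(Q||P) in general.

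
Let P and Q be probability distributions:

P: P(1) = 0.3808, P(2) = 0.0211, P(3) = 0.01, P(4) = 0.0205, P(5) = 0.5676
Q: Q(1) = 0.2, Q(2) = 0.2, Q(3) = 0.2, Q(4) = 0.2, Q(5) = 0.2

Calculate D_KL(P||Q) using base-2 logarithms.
1.0289 bits

D_KL(P||Q) = Σ P(x) log₂(P(x)/Q(x))

Computing term by term:
  P(1)·log₂(P(1)/Q(1)) = 0.3808·log₂(0.3808/0.2) = 0.35378
  P(2)·log₂(P(2)/Q(2)) = 0.0211·log₂(0.0211/0.2) = -0.06846
  P(3)·log₂(P(3)/Q(3)) = 0.01·log₂(0.01/0.2) = -0.04322
  P(4)·log₂(P(4)/Q(4)) = 0.0205·log₂(0.0205/0.2) = -0.06737
  P(5)·log₂(P(5)/Q(5)) = 0.5676·log₂(0.5676/0.2) = 0.85417

D_KL(P||Q) = 0.35378 - 0.06846 - 0.04322 - 0.06737 + 0.85417 = 1.02890 ≈ 1.0289 bits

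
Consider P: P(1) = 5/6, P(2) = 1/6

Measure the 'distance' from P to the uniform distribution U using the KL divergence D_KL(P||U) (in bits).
0.3500 bits

U(i) = 1/2 for all i

D_KL(P||U) = Σ P(x) log₂(P(x) / (1/2))
           = Σ P(x) log₂(P(x)) + log₂(2)
           = log₂(2) - H(P)

H(P) = -Σ P(x) log₂(P(x)):
  -P(1)·log₂(P(1)) = -(5/6)·log₂(5/6) = 0.21920
  -P(2)·log₂(P(2)) = -(1/6)·log₂(1/6) = 0.43083
H(P) = 0.21920 + 0.43083 = 0.65003 bits

log₂(2) = 1.00000 bits

D_KL(P||U) = 1.00000 - 0.65003 = 0.34997 ≈ 0.3500 bits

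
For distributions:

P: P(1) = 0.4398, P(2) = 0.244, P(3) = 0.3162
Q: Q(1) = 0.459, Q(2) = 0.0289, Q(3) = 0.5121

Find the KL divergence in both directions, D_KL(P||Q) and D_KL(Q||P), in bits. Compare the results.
D_KL(P||Q) = 0.5039 bits, D_KL(Q||P) = 0.2956 bits. D_KL(P||Q) is larger than D_KL(Q||P) by 0.2083 bits; the two directions differ.

D_KL(P||Q) = Σ P(x) log₂(P(x)/Q(x))

Computing term by term:
  P(1)·log₂(P(1)/Q(1)) = 0.4398·log₂(0.4398/0.459) = -0.02711
  P(2)·log₂(P(2)/Q(2)) = 0.244·log₂(0.244/0.0289) = 0.75097
  P(3)·log₂(P(3)/Q(3)) = 0.3162·log₂(0.3162/0.5121) = -0.21994

D_KL(P||Q) = -0.02711 + 0.75097 - 0.21994 = 0.50392 ≈ 0.5039 bits

D_KL(Q||P) = Σ Q(x) log₂(Q(x)/P(x))

Computing term by term:
  Q(1)·log₂(Q(1)/P(1)) = 0.459·log₂(0.459/0.4398) = 0.02830
  Q(2)·log₂(Q(2)/P(2)) = 0.0289·log₂(0.0289/0.244) = -0.08895
  Q(3)·log₂(Q(3)/P(3)) = 0.5121·log₂(0.5121/0.3162) = 0.35621

D_KL(Q||P) = 0.02830 - 0.08895 + 0.35621 = 0.29556 ≈ 0.2956 bits

These are NOT equal (difference: 0.2083 bits). KL divergence is asymmetric: D_KL(P||Q) ≠ D_KL(Q||P) in general.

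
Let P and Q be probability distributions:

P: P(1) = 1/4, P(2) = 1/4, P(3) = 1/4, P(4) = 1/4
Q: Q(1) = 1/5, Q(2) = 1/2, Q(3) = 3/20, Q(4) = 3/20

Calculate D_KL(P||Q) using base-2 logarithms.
0.1990 bits

D_KL(P||Q) = Σ P(x) log₂(P(x)/Q(x))

Computing term by term:
  P(1)·log₂(P(1)/Q(1)) = (1/4)·log₂((1/4)/(1/5)) = 0.08048
  P(2)·log₂(P(2)/Q(2)) = (1/4)·log₂((1/4)/(1/2)) = -0.25000
  P(3)·log₂(P(3)/Q(3)) = (1/4)·log₂((1/4)/(3/20)) = 0.18424
  P(4)·log₂(P(4)/Q(4)) = (1/4)·log₂((1/4)/(3/20)) = 0.18424

D_KL(P||Q) = 0.08048 - 0.25000 + 0.18424 + 0.18424 = 0.19896 ≈ 0.1990 bits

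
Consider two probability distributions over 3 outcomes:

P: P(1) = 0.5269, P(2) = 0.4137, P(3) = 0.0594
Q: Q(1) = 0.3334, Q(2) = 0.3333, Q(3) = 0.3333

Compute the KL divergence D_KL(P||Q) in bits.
0.3291 bits

D_KL(P||Q) = Σ P(x) log₂(P(x)/Q(x))

Computing term by term:
  P(1)·log₂(P(1)/Q(1)) = 0.5269·log₂(0.5269/0.3334) = 0.34790
  P(2)·log₂(P(2)/Q(2)) = 0.4137·log₂(0.4137/0.3333) = 0.12898
  P(3)·log₂(P(3)/Q(3)) = 0.0594·log₂(0.0594/0.3333) = -0.14780

D_KL(P||Q) = 0.34790 + 0.12898 - 0.14780 = 0.32908 ≈ 0.3291 bits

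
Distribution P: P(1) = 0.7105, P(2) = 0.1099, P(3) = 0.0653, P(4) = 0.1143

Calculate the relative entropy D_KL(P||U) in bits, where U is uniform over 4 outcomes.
0.6848 bits

U(i) = 1/4 for all i

D_KL(P||U) = Σ P(x) log₂(P(x) / (1/4))
           = Σ P(x) log₂(P(x)) + log₂(4)
           = log₂(4) - H(P)

H(P) = -Σ P(x) log₂(P(x)):
  -P(1)·log₂(P(1)) = -(0.7105)·log₂(0.7105) = 0.35034
  -P(2)·log₂(P(2)) = -(0.1099)·log₂(0.1099) = 0.35011
  -P(3)·log₂(P(3)) = -(0.0653)·log₂(0.0653) = 0.25707
  -P(4)·log₂(P(4)) = -(0.1143)·log₂(0.1143) = 0.35766
H(P) = 0.35034 + 0.35011 + 0.25707 + 0.35766 = 1.31518 bits

log₂(4) = 2.00000 bits

D_KL(P||U) = 2.00000 - 1.31518 = 0.68482 ≈ 0.6848 bits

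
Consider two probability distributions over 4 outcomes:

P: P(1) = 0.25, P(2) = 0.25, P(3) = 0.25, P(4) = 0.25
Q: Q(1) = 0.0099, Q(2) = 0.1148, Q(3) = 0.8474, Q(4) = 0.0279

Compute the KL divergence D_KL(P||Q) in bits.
1.7959 bits

D_KL(P||Q) = Σ P(x) log₂(P(x)/Q(x))

Computing term by term:
  P(1)·log₂(P(1)/Q(1)) = 0.25·log₂(0.25/0.0099) = 1.16459
  P(2)·log₂(P(2)/Q(2)) = 0.25·log₂(0.25/0.1148) = 0.28070
  P(3)·log₂(P(3)/Q(3)) = 0.25·log₂(0.25/0.8474) = -0.44028
  P(4)·log₂(P(4)/Q(4)) = 0.25·log₂(0.25/0.0279) = 0.79090

D_KL(P||Q) = 1.16459 + 0.28070 - 0.44028 + 0.79090 = 1.79591 ≈ 1.7959 bits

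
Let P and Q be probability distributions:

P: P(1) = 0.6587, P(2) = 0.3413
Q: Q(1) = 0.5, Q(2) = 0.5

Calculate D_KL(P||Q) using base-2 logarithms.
0.0739 bits

D_KL(P||Q) = Σ P(x) log₂(P(x)/Q(x))

Computing term by term:
  P(1)·log₂(P(1)/Q(1)) = 0.6587·log₂(0.6587/0.5) = 0.26196
  P(2)·log₂(P(2)/Q(2)) = 0.3413·log₂(0.3413/0.5) = -0.18802

D_KL(P||Q) = 0.26196 - 0.18802 = 0.07394 ≈ 0.0739 bits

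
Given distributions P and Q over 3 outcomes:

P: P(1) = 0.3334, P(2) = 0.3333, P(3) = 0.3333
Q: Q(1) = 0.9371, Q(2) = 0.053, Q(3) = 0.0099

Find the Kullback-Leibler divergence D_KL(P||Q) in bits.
2.0780 bits

D_KL(P||Q) = Σ P(x) log₂(P(x)/Q(x))

Computing term by term:
  P(1)·log₂(P(1)/Q(1)) = 0.3334·log₂(0.3334/0.9371) = -0.49708
  P(2)·log₂(P(2)/Q(2)) = 0.3333·log₂(0.3333/0.053) = 0.88416
  P(3)·log₂(P(3)/Q(3)) = 0.3333·log₂(0.3333/0.0099) = 1.69091

D_KL(P||Q) = -0.49708 + 0.88416 + 1.69091 = 2.07799 ≈ 2.0780 bits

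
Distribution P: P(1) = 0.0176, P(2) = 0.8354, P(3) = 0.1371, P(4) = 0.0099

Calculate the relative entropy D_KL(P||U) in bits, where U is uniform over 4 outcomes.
1.2217 bits

U(i) = 1/4 for all i

D_KL(P||U) = Σ P(x) log₂(P(x) / (1/4))
           = Σ P(x) log₂(P(x)) + log₂(4)
           = log₂(4) - H(P)

H(P) = -Σ P(x) log₂(P(x)):
  -P(1)·log₂(P(1)) = -(0.0176)·log₂(0.0176) = 0.10258
  -P(2)·log₂(P(2)) = -(0.8354)·log₂(0.8354) = 0.21675
  -P(3)·log₂(P(3)) = -(0.1371)·log₂(0.1371) = 0.39302
  -P(4)·log₂(P(4)) = -(0.0099)·log₂(0.0099) = 0.06592
H(P) = 0.10258 + 0.21675 + 0.39302 + 0.06592 = 0.77827 bits

log₂(4) = 2.00000 bits

D_KL(P||U) = 2.00000 - 0.77827 = 1.22173 ≈ 1.2217 bits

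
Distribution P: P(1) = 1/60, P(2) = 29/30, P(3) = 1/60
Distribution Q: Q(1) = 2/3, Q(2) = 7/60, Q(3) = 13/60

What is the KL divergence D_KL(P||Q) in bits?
2.7986 bits

D_KL(P||Q) = Σ P(x) log₂(P(x)/Q(x))

Computing term by term:
  P(1)·log₂(P(1)/Q(1)) = (1/60)·log₂((1/60)/(2/3)) = -0.08870
  P(2)·log₂(P(2)/Q(2)) = (29/30)·log₂((29/30)/(7/60)) = 2.94894
  P(3)·log₂(P(3)/Q(3)) = (1/60)·log₂((1/60)/(13/60)) = -0.06167

D_KL(P||Q) = -0.08870 + 2.94894 - 0.06167 = 2.79857 ≈ 2.7986 bits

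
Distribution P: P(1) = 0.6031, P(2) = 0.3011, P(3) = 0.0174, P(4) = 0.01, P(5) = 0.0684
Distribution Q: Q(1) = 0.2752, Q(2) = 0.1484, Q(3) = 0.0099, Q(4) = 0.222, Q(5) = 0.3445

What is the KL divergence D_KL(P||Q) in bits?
0.7999 bits

D_KL(P||Q) = Σ P(x) log₂(P(x)/Q(x))

Computing term by term:
  P(1)·log₂(P(1)/Q(1)) = 0.6031·log₂(0.6031/0.2752) = 0.68266
  P(2)·log₂(P(2)/Q(2)) = 0.3011·log₂(0.3011/0.1484) = 0.30735
  P(3)·log₂(P(3)/Q(3)) = 0.0174·log₂(0.0174/0.0099) = 0.01416
  P(4)·log₂(P(4)/Q(4)) = 0.01·log₂(0.01/0.222) = -0.04472
  P(5)·log₂(P(5)/Q(5)) = 0.0684·log₂(0.0684/0.3445) = -0.15954

D_KL(P||Q) = 0.68266 + 0.30735 + 0.01416 - 0.04472 - 0.15954 = 0.79991 ≈ 0.7999 bits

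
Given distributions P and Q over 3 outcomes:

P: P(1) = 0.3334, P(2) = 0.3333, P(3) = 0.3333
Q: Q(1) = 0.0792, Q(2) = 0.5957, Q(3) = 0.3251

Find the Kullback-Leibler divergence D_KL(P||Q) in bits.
0.4241 bits

D_KL(P||Q) = Σ P(x) log₂(P(x)/Q(x))

Computing term by term:
  P(1)·log₂(P(1)/Q(1)) = 0.3334·log₂(0.3334/0.0792) = 0.69137
  P(2)·log₂(P(2)/Q(2)) = 0.3333·log₂(0.3333/0.5957) = -0.27923
  P(3)·log₂(P(3)/Q(3)) = 0.3333·log₂(0.3333/0.3251) = 0.01198

D_KL(P||Q) = 0.69137 - 0.27923 + 0.01198 = 0.42412 ≈ 0.4241 bits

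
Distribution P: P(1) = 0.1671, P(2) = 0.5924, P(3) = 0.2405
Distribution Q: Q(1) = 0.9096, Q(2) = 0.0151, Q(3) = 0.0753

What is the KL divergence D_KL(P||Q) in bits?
3.1306 bits

D_KL(P||Q) = Σ P(x) log₂(P(x)/Q(x))

Computing term by term:
  P(1)·log₂(P(1)/Q(1)) = 0.1671·log₂(0.1671/0.9096) = -0.40848
  P(2)·log₂(P(2)/Q(2)) = 0.5924·log₂(0.5924/0.0151) = 3.13614
  P(3)·log₂(P(3)/Q(3)) = 0.2405·log₂(0.2405/0.0753) = 0.40291

D_KL(P||Q) = -0.40848 + 3.13614 + 0.40291 = 3.13057 ≈ 3.1306 bits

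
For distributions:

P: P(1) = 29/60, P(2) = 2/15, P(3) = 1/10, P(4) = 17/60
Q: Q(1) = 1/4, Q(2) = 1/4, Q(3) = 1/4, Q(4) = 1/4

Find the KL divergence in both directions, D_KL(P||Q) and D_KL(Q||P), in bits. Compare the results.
D_KL(P||Q) = 0.2577 bits, D_KL(Q||P) = 0.2743 bits. D_KL(Q||P) is larger than D_KL(P||Q) by 0.0166 bits; the two directions differ.

D_KL(P||Q) = Σ P(x) log₂(P(x)/Q(x))

Computing term by term:
  P(1)·log₂(P(1)/Q(1)) = (29/60)·log₂((29/60)/(1/4)) = 0.45969
  P(2)·log₂(P(2)/Q(2)) = (2/15)·log₂((2/15)/(1/4)) = -0.12092
  P(3)·log₂(P(3)/Q(3)) = (1/10)·log₂((1/10)/(1/4)) = -0.13219
  P(4)·log₂(P(4)/Q(4)) = (17/60)·log₂((17/60)/(1/4)) = 0.05116

D_KL(P||Q) = 0.45969 - 0.12092 - 0.13219 + 0.05116 = 0.25774 ≈ 0.2577 bits

D_KL(Q||P) = Σ Q(x) log₂(Q(x)/P(x))

Computing term by term:
  Q(1)·log₂(Q(1)/P(1)) = (1/4)·log₂((1/4)/(29/60)) = -0.23777
  Q(2)·log₂(Q(2)/P(2)) = (1/4)·log₂((1/4)/(2/15)) = 0.22672
  Q(3)·log₂(Q(3)/P(3)) = (1/4)·log₂((1/4)/(1/10)) = 0.33048
  Q(4)·log₂(Q(4)/P(4)) = (1/4)·log₂((1/4)/(17/60)) = -0.04514

D_KL(Q||P) = -0.23777 + 0.22672 + 0.33048 - 0.04514 = 0.27429 ≈ 0.2743 bits

These are NOT equal (difference: 0.0166 bits). KL divergence is asymmetric: D_KL(P||Q) ≠ D_KL(Q||P) in general.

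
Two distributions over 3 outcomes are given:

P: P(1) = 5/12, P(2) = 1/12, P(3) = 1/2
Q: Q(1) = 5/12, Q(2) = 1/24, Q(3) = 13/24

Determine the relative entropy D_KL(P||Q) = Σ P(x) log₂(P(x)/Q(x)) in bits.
0.0256 bits

D_KL(P||Q) = Σ P(x) log₂(P(x)/Q(x))

Computing term by term:
  P(1)·log₂(P(1)/Q(1)) = (5/12)·log₂((5/12)/(5/12)) = 0.00000
  P(2)·log₂(P(2)/Q(2)) = (1/12)·log₂((1/12)/(1/24)) = 0.08333
  P(3)·log₂(P(3)/Q(3)) = (1/2)·log₂((1/2)/(13/24)) = -0.05774

D_KL(P||Q) = 0.00000 + 0.08333 - 0.05774 = 0.02559 ≈ 0.0256 bits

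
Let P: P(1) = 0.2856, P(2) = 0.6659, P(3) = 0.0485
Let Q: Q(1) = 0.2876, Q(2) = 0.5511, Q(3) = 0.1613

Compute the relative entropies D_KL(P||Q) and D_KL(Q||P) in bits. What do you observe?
D_KL(P||Q) = 0.0948 bits, D_KL(Q||P) = 0.1321 bits. The two directions give different values (D_KL(Q||P) exceeds D_KL(P||Q) by 0.0373 bits): KL divergence is asymmetric.

D_KL(P||Q) = Σ P(x) log₂(P(x)/Q(x))

Computing term by term:
  P(1)·log₂(P(1)/Q(1)) = 0.2856·log₂(0.2856/0.2876) = -0.00288
  P(2)·log₂(P(2)/Q(2)) = 0.6659·log₂(0.6659/0.5511) = 0.18178
  P(3)·log₂(P(3)/Q(3)) = 0.0485·log₂(0.0485/0.1613) = -0.08408

D_KL(P||Q) = -0.00288 + 0.18178 - 0.08408 = 0.09482 ≈ 0.0948 bits

D_KL(Q||P) = Σ Q(x) log₂(Q(x)/P(x))

Computing term by term:
  Q(1)·log₂(Q(1)/P(1)) = 0.2876·log₂(0.2876/0.2856) = 0.00290
  Q(2)·log₂(Q(2)/P(2)) = 0.5511·log₂(0.5511/0.6659) = -0.15045
  Q(3)·log₂(Q(3)/P(3)) = 0.1613·log₂(0.1613/0.0485) = 0.27964

D_KL(Q||P) = 0.00290 - 0.15045 + 0.27964 = 0.13209 ≈ 0.1321 bits

These are NOT equal (difference: 0.0373 bits). KL divergence is asymmetric: D_KL(P||Q) ≠ D_KL(Q||P) in general.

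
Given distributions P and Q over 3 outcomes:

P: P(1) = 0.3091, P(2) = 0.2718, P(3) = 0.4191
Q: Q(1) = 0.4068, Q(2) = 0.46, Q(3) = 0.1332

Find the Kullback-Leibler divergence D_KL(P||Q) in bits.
0.3643 bits

D_KL(P||Q) = Σ P(x) log₂(P(x)/Q(x))

Computing term by term:
  P(1)·log₂(P(1)/Q(1)) = 0.3091·log₂(0.3091/0.4068) = -0.12248
  P(2)·log₂(P(2)/Q(2)) = 0.2718·log₂(0.2718/0.46) = -0.20632
  P(3)·log₂(P(3)/Q(3)) = 0.4191·log₂(0.4191/0.1332) = 0.69307

D_KL(P||Q) = -0.12248 - 0.20632 + 0.69307 = 0.36427 ≈ 0.3643 bits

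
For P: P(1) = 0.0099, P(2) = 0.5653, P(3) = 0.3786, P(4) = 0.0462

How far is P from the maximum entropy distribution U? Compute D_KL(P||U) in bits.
0.7334 bits

U(i) = 1/4 for all i

D_KL(P||U) = Σ P(x) log₂(P(x) / (1/4))
           = Σ P(x) log₂(P(x)) + log₂(4)
           = log₂(4) - H(P)

H(P) = -Σ P(x) log₂(P(x)):
  -P(1)·log₂(P(1)) = -(0.0099)·log₂(0.0099) = 0.06592
  -P(2)·log₂(P(2)) = -(0.5653)·log₂(0.5653) = 0.46519
  -P(3)·log₂(P(3)) = -(0.3786)·log₂(0.3786) = 0.53051
  -P(4)·log₂(P(4)) = -(0.0462)·log₂(0.0462) = 0.20494
H(P) = 0.06592 + 0.46519 + 0.53051 + 0.20494 = 1.26656 bits

log₂(4) = 2.00000 bits

D_KL(P||U) = 2.00000 - 1.26656 = 0.73344 ≈ 0.7334 bits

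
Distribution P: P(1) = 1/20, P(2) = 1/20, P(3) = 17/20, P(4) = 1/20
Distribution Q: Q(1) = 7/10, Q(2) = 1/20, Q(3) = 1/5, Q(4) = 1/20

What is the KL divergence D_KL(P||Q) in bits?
1.5840 bits

D_KL(P||Q) = Σ P(x) log₂(P(x)/Q(x))

Computing term by term:
  P(1)·log₂(P(1)/Q(1)) = (1/20)·log₂((1/20)/(7/10)) = -0.19037
  P(2)·log₂(P(2)/Q(2)) = (1/20)·log₂((1/20)/(1/20)) = 0.00000
  P(3)·log₂(P(3)/Q(3)) = (17/20)·log₂((17/20)/(1/5)) = 1.77434
  P(4)·log₂(P(4)/Q(4)) = (1/20)·log₂((1/20)/(1/20)) = 0.00000

D_KL(P||Q) = -0.19037 + 0.00000 + 1.77434 + 0.00000 = 1.58397 ≈ 1.5840 bits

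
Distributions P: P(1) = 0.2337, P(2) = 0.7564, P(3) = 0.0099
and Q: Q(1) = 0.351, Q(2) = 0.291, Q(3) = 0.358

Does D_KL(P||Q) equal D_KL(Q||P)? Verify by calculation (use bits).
D_KL(P||Q) = 0.8540 bits, D_KL(Q||P) = 1.6581 bits. No — D_KL(P||Q) ≠ D_KL(Q||P) for this pair.

D_KL(P||Q) = Σ P(x) log₂(P(x)/Q(x))

Computing term by term:
  P(1)·log₂(P(1)/Q(1)) = 0.2337·log₂(0.2337/0.351) = -0.13714
  P(2)·log₂(P(2)/Q(2)) = 0.7564·log₂(0.7564/0.291) = 1.04242
  P(3)·log₂(P(3)/Q(3)) = 0.0099·log₂(0.0099/0.358) = -0.05125

D_KL(P||Q) = -0.13714 + 1.04242 - 0.05125 = 0.85403 ≈ 0.8540 bits

D_KL(Q||P) = Σ Q(x) log₂(Q(x)/P(x))

Computing term by term:
  Q(1)·log₂(Q(1)/P(1)) = 0.351·log₂(0.351/0.2337) = 0.20597
  Q(2)·log₂(Q(2)/P(2)) = 0.291·log₂(0.291/0.7564) = -0.40104
  Q(3)·log₂(Q(3)/P(3)) = 0.358·log₂(0.358/0.0099) = 1.85315

D_KL(Q||P) = 0.20597 - 0.40104 + 1.85315 = 1.65808 ≈ 1.6581 bits

These are NOT equal (difference: 0.8041 bits). KL divergence is asymmetric: D_KL(P||Q) ≠ D_KL(Q||P) in general.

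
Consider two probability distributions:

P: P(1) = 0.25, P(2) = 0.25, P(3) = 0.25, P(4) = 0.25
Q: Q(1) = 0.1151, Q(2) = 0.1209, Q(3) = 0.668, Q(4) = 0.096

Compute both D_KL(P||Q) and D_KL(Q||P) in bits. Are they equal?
D_KL(P||Q) = 0.5325 bits, D_KL(Q||P) = 0.5591 bits. No, they are not equal.

D_KL(P||Q) = Σ P(x) log₂(P(x)/Q(x))

Computing term by term:
  P(1)·log₂(P(1)/Q(1)) = 0.25·log₂(0.25/0.1151) = 0.27976
  P(2)·log₂(P(2)/Q(2)) = 0.25·log₂(0.25/0.1209) = 0.26203
  P(3)·log₂(P(3)/Q(3)) = 0.25·log₂(0.25/0.668) = -0.35448
  P(4)·log₂(P(4)/Q(4)) = 0.25·log₂(0.25/0.096) = 0.34521

D_KL(P||Q) = 0.27976 + 0.26203 - 0.35448 + 0.34521 = 0.53252 ≈ 0.5325 bits

D_KL(Q||P) = Σ Q(x) log₂(Q(x)/P(x))

Computing term by term:
  Q(1)·log₂(Q(1)/P(1)) = 0.1151·log₂(0.1151/0.25) = -0.12880
  Q(2)·log₂(Q(2)/P(2)) = 0.1209·log₂(0.1209/0.25) = -0.12672
  Q(3)·log₂(Q(3)/P(3)) = 0.668·log₂(0.668/0.25) = 0.94717
  Q(4)·log₂(Q(4)/P(4)) = 0.096·log₂(0.096/0.25) = -0.13256

D_KL(Q||P) = -0.12880 - 0.12672 + 0.94717 - 0.13256 = 0.55909 ≈ 0.5591 bits

These are NOT equal (difference: 0.0266 bits). KL divergence is asymmetric: D_KL(P||Q) ≠ D_KL(Q||P) in general.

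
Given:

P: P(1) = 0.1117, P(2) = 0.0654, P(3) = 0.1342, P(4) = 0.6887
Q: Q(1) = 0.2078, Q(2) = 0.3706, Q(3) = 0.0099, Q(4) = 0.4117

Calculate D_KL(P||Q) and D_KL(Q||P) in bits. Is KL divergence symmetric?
D_KL(P||Q) = 0.7522 bits, D_KL(Q||P) = 0.7707 bits. No, KL divergence is not symmetric.

D_KL(P||Q) = Σ P(x) log₂(P(x)/Q(x))

Computing term by term:
  P(1)·log₂(P(1)/Q(1)) = 0.1117·log₂(0.1117/0.2078) = -0.10003
  P(2)·log₂(P(2)/Q(2)) = 0.0654·log₂(0.0654/0.3706) = -0.16366
  P(3)·log₂(P(3)/Q(3)) = 0.1342·log₂(0.1342/0.0099) = 0.50470
  P(4)·log₂(P(4)/Q(4)) = 0.6887·log₂(0.6887/0.4117) = 0.51121

D_KL(P||Q) = -0.10003 - 0.16366 + 0.50470 + 0.51121 = 0.75222 ≈ 0.7522 bits

D_KL(Q||P) = Σ Q(x) log₂(Q(x)/P(x))

Computing term by term:
  Q(1)·log₂(Q(1)/P(1)) = 0.2078·log₂(0.2078/0.1117) = 0.18610
  Q(2)·log₂(Q(2)/P(2)) = 0.3706·log₂(0.3706/0.0654) = 0.92743
  Q(3)·log₂(Q(3)/P(3)) = 0.0099·log₂(0.0099/0.1342) = -0.03723
  Q(4)·log₂(Q(4)/P(4)) = 0.4117·log₂(0.4117/0.6887) = -0.30560

D_KL(Q||P) = 0.18610 + 0.92743 - 0.03723 - 0.30560 = 0.77070 ≈ 0.7707 bits

These are NOT equal (difference: 0.0185 bits). KL divergence is asymmetric: D_KL(P||Q) ≠ D_KL(Q||P) in general.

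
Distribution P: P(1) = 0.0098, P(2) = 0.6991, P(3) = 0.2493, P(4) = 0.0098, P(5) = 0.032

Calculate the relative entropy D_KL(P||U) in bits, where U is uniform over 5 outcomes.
1.1716 bits

U(i) = 1/5 for all i

D_KL(P||U) = Σ P(x) log₂(P(x) / (1/5))
           = Σ P(x) log₂(P(x)) + log₂(5)
           = log₂(5) - H(P)

H(P) = -Σ P(x) log₂(P(x)):
  -P(1)·log₂(P(1)) = -(0.0098)·log₂(0.0098) = 0.06540
  -P(2)·log₂(P(2)) = -(0.6991)·log₂(0.6991) = 0.36104
  -P(3)·log₂(P(3)) = -(0.2493)·log₂(0.2493) = 0.49961
  -P(4)·log₂(P(4)) = -(0.0098)·log₂(0.0098) = 0.06540
  -P(5)·log₂(P(5)) = -(0.032)·log₂(0.032) = 0.15891
H(P) = 0.06540 + 0.36104 + 0.49961 + 0.06540 + 0.15891 = 1.15036 bits

log₂(5) = 2.32193 bits

D_KL(P||U) = 2.32193 - 1.15036 = 1.17157 ≈ 1.1716 bits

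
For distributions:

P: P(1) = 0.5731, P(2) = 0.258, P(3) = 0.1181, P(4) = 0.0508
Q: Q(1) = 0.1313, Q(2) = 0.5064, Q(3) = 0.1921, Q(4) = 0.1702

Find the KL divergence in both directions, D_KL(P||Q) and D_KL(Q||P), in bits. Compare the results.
D_KL(P||Q) = 0.7959 bits, D_KL(Q||P) = 0.6453 bits. D_KL(P||Q) is larger than D_KL(Q||P) by 0.1506 bits; the two directions differ.

D_KL(P||Q) = Σ P(x) log₂(P(x)/Q(x))

Computing term by term:
  P(1)·log₂(P(1)/Q(1)) = 0.5731·log₂(0.5731/0.1313) = 1.21836
  P(2)·log₂(P(2)/Q(2)) = 0.258·log₂(0.258/0.5064) = -0.25101
  P(3)·log₂(P(3)/Q(3)) = 0.1181·log₂(0.1181/0.1921) = -0.08289
  P(4)·log₂(P(4)/Q(4)) = 0.0508·log₂(0.0508/0.1702) = -0.08861

D_KL(P||Q) = 1.21836 - 0.25101 - 0.08289 - 0.08861 = 0.79585 ≈ 0.7959 bits

D_KL(Q||P) = Σ Q(x) log₂(Q(x)/P(x))

Computing term by term:
  Q(1)·log₂(Q(1)/P(1)) = 0.1313·log₂(0.1313/0.5731) = -0.27913
  Q(2)·log₂(Q(2)/P(2)) = 0.5064·log₂(0.5064/0.258) = 0.49268
  Q(3)·log₂(Q(3)/P(3)) = 0.1921·log₂(0.1921/0.1181) = 0.13483
  Q(4)·log₂(Q(4)/P(4)) = 0.1702·log₂(0.1702/0.0508) = 0.29689

D_KL(Q||P) = -0.27913 + 0.49268 + 0.13483 + 0.29689 = 0.64527 ≈ 0.6453 bits

These are NOT equal (difference: 0.1506 bits). KL divergence is asymmetric: D_KL(P||Q) ≠ D_KL(Q||P) in general.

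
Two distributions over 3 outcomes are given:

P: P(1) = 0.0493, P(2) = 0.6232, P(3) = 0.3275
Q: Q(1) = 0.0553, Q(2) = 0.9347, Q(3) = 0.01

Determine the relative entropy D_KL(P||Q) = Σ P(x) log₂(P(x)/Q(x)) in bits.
1.2758 bits

D_KL(P||Q) = Σ P(x) log₂(P(x)/Q(x))

Computing term by term:
  P(1)·log₂(P(1)/Q(1)) = 0.0493·log₂(0.0493/0.0553) = -0.00817
  P(2)·log₂(P(2)/Q(2)) = 0.6232·log₂(0.6232/0.9347) = -0.36445
  P(3)·log₂(P(3)/Q(3)) = 0.3275·log₂(0.3275/0.01) = 1.64845

D_KL(P||Q) = -0.00817 - 0.36445 + 1.64845 = 1.27583 ≈ 1.2758 bits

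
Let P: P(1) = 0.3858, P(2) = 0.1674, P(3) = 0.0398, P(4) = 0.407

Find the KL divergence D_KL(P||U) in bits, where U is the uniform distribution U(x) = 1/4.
0.3253 bits

U(i) = 1/4 for all i

D_KL(P||U) = Σ P(x) log₂(P(x) / (1/4))
           = Σ P(x) log₂(P(x)) + log₂(4)
           = log₂(4) - H(P)

H(P) = -Σ P(x) log₂(P(x)):
  -P(1)·log₂(P(1)) = -(0.3858)·log₂(0.3858) = 0.53012
  -P(2)·log₂(P(2)) = -(0.1674)·log₂(0.1674) = 0.43166
  -P(3)·log₂(P(3)) = -(0.0398)·log₂(0.0398) = 0.18511
  -P(4)·log₂(P(4)) = -(0.407)·log₂(0.407) = 0.52784
H(P) = 0.53012 + 0.43166 + 0.18511 + 0.52784 = 1.67473 bits

log₂(4) = 2.00000 bits

D_KL(P||U) = 2.00000 - 1.67473 = 0.32527 ≈ 0.3253 bits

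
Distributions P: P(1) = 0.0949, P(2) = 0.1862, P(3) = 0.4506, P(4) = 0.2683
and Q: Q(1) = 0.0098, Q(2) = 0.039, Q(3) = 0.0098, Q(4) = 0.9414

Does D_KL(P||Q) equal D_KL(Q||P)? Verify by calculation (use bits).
D_KL(P||Q) = 2.7335 bits, D_KL(Q||P) = 1.5307 bits. No — D_KL(P||Q) ≠ D_KL(Q||P) for this pair.

D_KL(P||Q) = Σ P(x) log₂(P(x)/Q(x))

Computing term by term:
  P(1)·log₂(P(1)/Q(1)) = 0.0949·log₂(0.0949/0.0098) = 0.31085
  P(2)·log₂(P(2)/Q(2)) = 0.1862·log₂(0.1862/0.039) = 0.41994
  P(3)·log₂(P(3)/Q(3)) = 0.4506·log₂(0.4506/0.0098) = 2.48863
  P(4)·log₂(P(4)/Q(4)) = 0.2683·log₂(0.2683/0.9414) = -0.48588

D_KL(P||Q) = 0.31085 + 0.41994 + 2.48863 - 0.48588 = 2.73354 ≈ 2.7335 bits

D_KL(Q||P) = Σ Q(x) log₂(Q(x)/P(x))

Computing term by term:
  Q(1)·log₂(Q(1)/P(1)) = 0.0098·log₂(0.0098/0.0949) = -0.03210
  Q(2)·log₂(Q(2)/P(2)) = 0.039·log₂(0.039/0.1862) = -0.08796
  Q(3)·log₂(Q(3)/P(3)) = 0.0098·log₂(0.0098/0.4506) = -0.05412
  Q(4)·log₂(Q(4)/P(4)) = 0.9414·log₂(0.9414/0.2683) = 1.70484

D_KL(Q||P) = -0.03210 - 0.08796 - 0.05412 + 1.70484 = 1.53066 ≈ 1.5307 bits

These are NOT equal (difference: 1.2028 bits). KL divergence is asymmetric: D_KL(P||Q) ≠ D_KL(Q||P) in general.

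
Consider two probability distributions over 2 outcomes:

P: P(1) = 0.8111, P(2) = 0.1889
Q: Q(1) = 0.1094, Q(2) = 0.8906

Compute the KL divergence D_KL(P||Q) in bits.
1.9217 bits

D_KL(P||Q) = Σ P(x) log₂(P(x)/Q(x))

Computing term by term:
  P(1)·log₂(P(1)/Q(1)) = 0.8111·log₂(0.8111/0.1094) = 2.34430
  P(2)·log₂(P(2)/Q(2)) = 0.1889·log₂(0.1889/0.8906) = -0.42260

D_KL(P||Q) = 2.34430 - 0.42260 = 1.92170 ≈ 1.9217 bits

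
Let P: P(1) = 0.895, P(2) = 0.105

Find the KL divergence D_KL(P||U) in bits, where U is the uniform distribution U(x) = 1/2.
0.5154 bits

U(i) = 1/2 for all i

D_KL(P||U) = Σ P(x) log₂(P(x) / (1/2))
           = Σ P(x) log₂(P(x)) + log₂(2)
           = log₂(2) - H(P)

H(P) = -Σ P(x) log₂(P(x)):
  -P(1)·log₂(P(1)) = -(0.895)·log₂(0.895) = 0.14324
  -P(2)·log₂(P(2)) = -(0.105)·log₂(0.105) = 0.34141
H(P) = 0.14324 + 0.34141 = 0.48465 bits

log₂(2) = 1.00000 bits

D_KL(P||U) = 1.00000 - 0.48465 = 0.51535 ≈ 0.5154 bits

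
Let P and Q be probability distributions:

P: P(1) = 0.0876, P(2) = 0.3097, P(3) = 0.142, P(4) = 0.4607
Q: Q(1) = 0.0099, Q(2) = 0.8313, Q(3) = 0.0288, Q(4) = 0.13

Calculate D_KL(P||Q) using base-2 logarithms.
1.0021 bits

D_KL(P||Q) = Σ P(x) log₂(P(x)/Q(x))

Computing term by term:
  P(1)·log₂(P(1)/Q(1)) = 0.0876·log₂(0.0876/0.0099) = 0.27554
  P(2)·log₂(P(2)/Q(2)) = 0.3097·log₂(0.3097/0.8313) = -0.44117
  P(3)·log₂(P(3)/Q(3)) = 0.142·log₂(0.142/0.0288) = 0.32685
  P(4)·log₂(P(4)/Q(4)) = 0.4607·log₂(0.4607/0.13) = 0.84092

D_KL(P||Q) = 0.27554 - 0.44117 + 0.32685 + 0.84092 = 1.00214 ≈ 1.0021 bits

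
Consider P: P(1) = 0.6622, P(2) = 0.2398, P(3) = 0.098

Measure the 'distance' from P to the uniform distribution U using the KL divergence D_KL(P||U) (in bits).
0.3688 bits

U(i) = 1/3 for all i

D_KL(P||U) = Σ P(x) log₂(P(x) / (1/3))
           = Σ P(x) log₂(P(x)) + log₂(3)
           = log₂(3) - H(P)

H(P) = -Σ P(x) log₂(P(x)):
  -P(1)·log₂(P(1)) = -(0.6622)·log₂(0.6622) = 0.39378
  -P(2)·log₂(P(2)) = -(0.2398)·log₂(0.2398) = 0.49401
  -P(3)·log₂(P(3)) = -(0.098)·log₂(0.098) = 0.32841
H(P) = 0.39378 + 0.49401 + 0.32841 = 1.21620 bits

log₂(3) = 1.58496 bits

D_KL(P||U) = 1.58496 - 1.21620 = 0.36876 ≈ 0.3688 bits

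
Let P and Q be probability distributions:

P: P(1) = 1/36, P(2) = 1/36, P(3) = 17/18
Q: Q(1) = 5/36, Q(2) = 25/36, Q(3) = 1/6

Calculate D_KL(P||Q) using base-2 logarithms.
2.1700 bits

D_KL(P||Q) = Σ P(x) log₂(P(x)/Q(x))

Computing term by term:
  P(1)·log₂(P(1)/Q(1)) = (1/36)·log₂((1/36)/(5/36)) = -0.06450
  P(2)·log₂(P(2)/Q(2)) = (1/36)·log₂((1/36)/(25/36)) = -0.12900
  P(3)·log₂(P(3)/Q(3)) = (17/18)·log₂((17/18)/(1/6)) = 2.36347

D_KL(P||Q) = -0.06450 - 0.12900 + 2.36347 = 2.16997 ≈ 2.1700 bits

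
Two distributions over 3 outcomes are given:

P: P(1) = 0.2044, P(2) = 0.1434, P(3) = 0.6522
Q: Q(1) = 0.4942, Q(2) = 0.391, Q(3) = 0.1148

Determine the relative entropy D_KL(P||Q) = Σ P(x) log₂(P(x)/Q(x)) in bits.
1.1667 bits

D_KL(P||Q) = Σ P(x) log₂(P(x)/Q(x))

Computing term by term:
  P(1)·log₂(P(1)/Q(1)) = 0.2044·log₂(0.2044/0.4942) = -0.26034
  P(2)·log₂(P(2)/Q(2)) = 0.1434·log₂(0.1434/0.391) = -0.20752
  P(3)·log₂(P(3)/Q(3)) = 0.6522·log₂(0.6522/0.1148) = 1.63454

D_KL(P||Q) = -0.26034 - 0.20752 + 1.63454 = 1.16668 ≈ 1.1667 bits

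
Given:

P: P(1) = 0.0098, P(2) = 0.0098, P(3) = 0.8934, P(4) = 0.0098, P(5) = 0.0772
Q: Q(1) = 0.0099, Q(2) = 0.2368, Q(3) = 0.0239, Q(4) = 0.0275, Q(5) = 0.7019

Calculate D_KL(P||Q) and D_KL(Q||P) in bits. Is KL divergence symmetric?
D_KL(P||Q) = 4.3617 bits, D_KL(Q||P) = 3.2395 bits. No, KL divergence is not symmetric.

D_KL(P||Q) = Σ P(x) log₂(P(x)/Q(x))

Computing term by term:
  P(1)·log₂(P(1)/Q(1)) = 0.0098·log₂(0.0098/0.0099) = -0.00014
  P(2)·log₂(P(2)/Q(2)) = 0.0098·log₂(0.0098/0.2368) = -0.04503
  P(3)·log₂(P(3)/Q(3)) = 0.8934·log₂(0.8934/0.0239) = 4.66732
  P(4)·log₂(P(4)/Q(4)) = 0.0098·log₂(0.0098/0.0275) = -0.01459
  P(5)·log₂(P(5)/Q(5)) = 0.0772·log₂(0.0772/0.7019) = -0.24585

D_KL(P||Q) = -0.00014 - 0.04503 + 4.66732 - 0.01459 - 0.24585 = 4.36171 ≈ 4.3617 bits

D_KL(Q||P) = Σ Q(x) log₂(Q(x)/P(x))

Computing term by term:
  Q(1)·log₂(Q(1)/P(1)) = 0.0099·log₂(0.0099/0.0098) = 0.00015
  Q(2)·log₂(Q(2)/P(2)) = 0.2368·log₂(0.2368/0.0098) = 1.08804
  Q(3)·log₂(Q(3)/P(3)) = 0.0239·log₂(0.0239/0.8934) = -0.12486
  Q(4)·log₂(Q(4)/P(4)) = 0.0275·log₂(0.0275/0.0098) = 0.04094
  Q(5)·log₂(Q(5)/P(5)) = 0.7019·log₂(0.7019/0.0772) = 2.23527

D_KL(Q||P) = 0.00015 + 1.08804 - 0.12486 + 0.04094 + 2.23527 = 3.23954 ≈ 3.2395 bits

These are NOT equal (difference: 1.1222 bits). KL divergence is asymmetric: D_KL(P||Q) ≠ D_KL(Q||P) in general.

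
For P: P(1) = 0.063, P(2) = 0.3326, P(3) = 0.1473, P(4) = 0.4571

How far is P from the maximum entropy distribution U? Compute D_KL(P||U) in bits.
0.2972 bits

U(i) = 1/4 for all i

D_KL(P||U) = Σ P(x) log₂(P(x) / (1/4))
           = Σ P(x) log₂(P(x)) + log₂(4)
           = log₂(4) - H(P)

H(P) = -Σ P(x) log₂(P(x)):
  -P(1)·log₂(P(1)) = -(0.063)·log₂(0.063) = 0.25128
  -P(2)·log₂(P(2)) = -(0.3326)·log₂(0.3326) = 0.52822
  -P(3)·log₂(P(3)) = -(0.1473)·log₂(0.1473) = 0.40702
  -P(4)·log₂(P(4)) = -(0.4571)·log₂(0.4571) = 0.51626
H(P) = 0.25128 + 0.52822 + 0.40702 + 0.51626 = 1.70278 bits

log₂(4) = 2.00000 bits

D_KL(P||U) = 2.00000 - 1.70278 = 0.29722 ≈ 0.2972 bits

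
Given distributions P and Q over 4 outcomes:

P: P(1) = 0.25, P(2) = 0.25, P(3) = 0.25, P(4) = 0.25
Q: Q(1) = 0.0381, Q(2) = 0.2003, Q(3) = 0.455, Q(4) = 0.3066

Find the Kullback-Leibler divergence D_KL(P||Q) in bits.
0.4689 bits

D_KL(P||Q) = Σ P(x) log₂(P(x)/Q(x))

Computing term by term:
  P(1)·log₂(P(1)/Q(1)) = 0.25·log₂(0.25/0.0381) = 0.67852
  P(2)·log₂(P(2)/Q(2)) = 0.25·log₂(0.25/0.2003) = 0.07994
  P(3)·log₂(P(3)/Q(3)) = 0.25·log₂(0.25/0.455) = -0.21598
  P(4)·log₂(P(4)/Q(4)) = 0.25·log₂(0.25/0.3066) = -0.07361

D_KL(P||Q) = 0.67852 + 0.07994 - 0.21598 - 0.07361 = 0.46887 ≈ 0.4689 bits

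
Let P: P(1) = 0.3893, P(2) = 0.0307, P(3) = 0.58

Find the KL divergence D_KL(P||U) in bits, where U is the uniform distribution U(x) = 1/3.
0.4450 bits

U(i) = 1/3 for all i

D_KL(P||U) = Σ P(x) log₂(P(x) / (1/3))
           = Σ P(x) log₂(P(x)) + log₂(3)
           = log₂(3) - H(P)

H(P) = -Σ P(x) log₂(P(x)):
  -P(1)·log₂(P(1)) = -(0.3893)·log₂(0.3893) = 0.52986
  -P(2)·log₂(P(2)) = -(0.0307)·log₂(0.0307) = 0.15429
  -P(3)·log₂(P(3)) = -(0.58)·log₂(0.58) = 0.45581
H(P) = 0.52986 + 0.15429 + 0.45581 = 1.13996 bits

log₂(3) = 1.58496 bits

D_KL(P||U) = 1.58496 - 1.13996 = 0.44500 ≈ 0.4450 bits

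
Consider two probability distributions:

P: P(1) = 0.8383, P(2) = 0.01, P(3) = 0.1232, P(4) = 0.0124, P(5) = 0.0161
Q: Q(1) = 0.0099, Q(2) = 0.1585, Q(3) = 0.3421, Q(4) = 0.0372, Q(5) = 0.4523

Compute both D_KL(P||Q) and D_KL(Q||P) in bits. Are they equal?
D_KL(P||Q) = 5.0499 bits, D_KL(Q||P) = 3.3080 bits. No, they are not equal.

D_KL(P||Q) = Σ P(x) log₂(P(x)/Q(x))

Computing term by term:
  P(1)·log₂(P(1)/Q(1)) = 0.8383·log₂(0.8383/0.0099) = 5.36838
  P(2)·log₂(P(2)/Q(2)) = 0.01·log₂(0.01/0.1585) = -0.03986
  P(3)·log₂(P(3)/Q(3)) = 0.1232·log₂(0.1232/0.3421) = -0.18152
  P(4)·log₂(P(4)/Q(4)) = 0.0124·log₂(0.0124/0.0372) = -0.01965
  P(5)·log₂(P(5)/Q(5)) = 0.0161·log₂(0.0161/0.4523) = -0.07748

D_KL(P||Q) = 5.36838 - 0.03986 - 0.18152 - 0.01965 - 0.07748 = 5.04987 ≈ 5.0499 bits

D_KL(Q||P) = Σ Q(x) log₂(Q(x)/P(x))

Computing term by term:
  Q(1)·log₂(Q(1)/P(1)) = 0.0099·log₂(0.0099/0.8383) = -0.06340
  Q(2)·log₂(Q(2)/P(2)) = 0.1585·log₂(0.1585/0.01) = 0.63185
  Q(3)·log₂(Q(3)/P(3)) = 0.3421·log₂(0.3421/0.1232) = 0.50406
  Q(4)·log₂(Q(4)/P(4)) = 0.0372·log₂(0.0372/0.0124) = 0.05896
  Q(5)·log₂(Q(5)/P(5)) = 0.4523·log₂(0.4523/0.0161) = 2.17653

D_KL(Q||P) = -0.06340 + 0.63185 + 0.50406 + 0.05896 + 2.17653 = 3.30800 ≈ 3.3080 bits

These are NOT equal (difference: 1.7419 bits). KL divergence is asymmetric: D_KL(P||Q) ≠ D_KL(Q||P) in general.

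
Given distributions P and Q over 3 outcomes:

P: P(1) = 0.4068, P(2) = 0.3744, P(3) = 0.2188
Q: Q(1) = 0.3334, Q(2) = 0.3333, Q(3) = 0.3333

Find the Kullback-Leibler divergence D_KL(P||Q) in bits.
0.0467 bits

D_KL(P||Q) = Σ P(x) log₂(P(x)/Q(x))

Computing term by term:
  P(1)·log₂(P(1)/Q(1)) = 0.4068·log₂(0.4068/0.3334) = 0.11678
  P(2)·log₂(P(2)/Q(2)) = 0.3744·log₂(0.3744/0.3333) = 0.06281
  P(3)·log₂(P(3)/Q(3)) = 0.2188·log₂(0.2188/0.3333) = -0.13286

D_KL(P||Q) = 0.11678 + 0.06281 - 0.13286 = 0.04673 ≈ 0.0467 bits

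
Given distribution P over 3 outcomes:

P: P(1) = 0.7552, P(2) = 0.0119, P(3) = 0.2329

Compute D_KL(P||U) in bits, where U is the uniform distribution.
0.7134 bits

U(i) = 1/3 for all i

D_KL(P||U) = Σ P(x) log₂(P(x) / (1/3))
           = Σ P(x) log₂(P(x)) + log₂(3)
           = log₂(3) - H(P)

H(P) = -Σ P(x) log₂(P(x)):
  -P(1)·log₂(P(1)) = -(0.7552)·log₂(0.7552) = 0.30591
  -P(2)·log₂(P(2)) = -(0.0119)·log₂(0.0119) = 0.07608
  -P(3)·log₂(P(3)) = -(0.2329)·log₂(0.2329) = 0.48961
H(P) = 0.30591 + 0.07608 + 0.48961 = 0.87160 bits

log₂(3) = 1.58496 bits

D_KL(P||U) = 1.58496 - 0.87160 = 0.71336 ≈ 0.7134 bits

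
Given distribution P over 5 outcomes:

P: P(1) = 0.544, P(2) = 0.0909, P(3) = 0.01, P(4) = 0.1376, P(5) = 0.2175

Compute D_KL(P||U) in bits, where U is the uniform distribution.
0.5908 bits

U(i) = 1/5 for all i

D_KL(P||U) = Σ P(x) log₂(P(x) / (1/5))
           = Σ P(x) log₂(P(x)) + log₂(5)
           = log₂(5) - H(P)

H(P) = -Σ P(x) log₂(P(x)):
  -P(1)·log₂(P(1)) = -(0.544)·log₂(0.544) = 0.47781
  -P(2)·log₂(P(2)) = -(0.0909)·log₂(0.0909) = 0.31448
  -P(3)·log₂(P(3)) = -(0.01)·log₂(0.01) = 0.06644
  -P(4)·log₂(P(4)) = -(0.1376)·log₂(0.1376) = 0.39374
  -P(5)·log₂(P(5)) = -(0.2175)·log₂(0.2175) = 0.47870
H(P) = 0.47781 + 0.31448 + 0.06644 + 0.39374 + 0.47870 = 1.73117 bits

log₂(5) = 2.32193 bits

D_KL(P||U) = 2.32193 - 1.73117 = 0.59076 ≈ 0.5908 bits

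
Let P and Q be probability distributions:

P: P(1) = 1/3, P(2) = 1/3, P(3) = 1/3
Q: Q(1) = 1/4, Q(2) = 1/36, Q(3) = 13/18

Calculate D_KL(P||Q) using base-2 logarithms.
0.9615 bits

D_KL(P||Q) = Σ P(x) log₂(P(x)/Q(x))

Computing term by term:
  P(1)·log₂(P(1)/Q(1)) = (1/3)·log₂((1/3)/(1/4)) = 0.13835
  P(2)·log₂(P(2)/Q(2)) = (1/3)·log₂((1/3)/(1/36)) = 1.19499
  P(3)·log₂(P(3)/Q(3)) = (1/3)·log₂((1/3)/(13/18)) = -0.37183

D_KL(P||Q) = 0.13835 + 1.19499 - 0.37183 = 0.96151 ≈ 0.9615 bits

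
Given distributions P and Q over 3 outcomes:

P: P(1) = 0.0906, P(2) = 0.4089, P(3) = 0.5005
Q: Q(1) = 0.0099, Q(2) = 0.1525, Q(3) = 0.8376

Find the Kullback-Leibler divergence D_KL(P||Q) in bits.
0.4994 bits

D_KL(P||Q) = Σ P(x) log₂(P(x)/Q(x))

Computing term by term:
  P(1)·log₂(P(1)/Q(1)) = 0.0906·log₂(0.0906/0.0099) = 0.28938
  P(2)·log₂(P(2)/Q(2)) = 0.4089·log₂(0.4089/0.1525) = 0.58184
  P(3)·log₂(P(3)/Q(3)) = 0.5005·log₂(0.5005/0.8376) = -0.37182

D_KL(P||Q) = 0.28938 + 0.58184 - 0.37182 = 0.49940 ≈ 0.4994 bits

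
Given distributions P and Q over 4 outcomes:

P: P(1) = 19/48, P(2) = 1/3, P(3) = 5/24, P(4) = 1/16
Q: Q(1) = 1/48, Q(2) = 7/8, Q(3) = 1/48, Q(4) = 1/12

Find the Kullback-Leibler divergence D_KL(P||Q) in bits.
1.8835 bits

D_KL(P||Q) = Σ P(x) log₂(P(x)/Q(x))

Computing term by term:
  P(1)·log₂(P(1)/Q(1)) = (19/48)·log₂((19/48)/(1/48)) = 1.68147
  P(2)·log₂(P(2)/Q(2)) = (1/3)·log₂((1/3)/(7/8)) = -0.46411
  P(3)·log₂(P(3)/Q(3)) = (5/24)·log₂((5/24)/(1/48)) = 0.69207
  P(4)·log₂(P(4)/Q(4)) = (1/16)·log₂((1/16)/(1/12)) = -0.02594

D_KL(P||Q) = 1.68147 - 0.46411 + 0.69207 - 0.02594 = 1.88349 ≈ 1.8835 bits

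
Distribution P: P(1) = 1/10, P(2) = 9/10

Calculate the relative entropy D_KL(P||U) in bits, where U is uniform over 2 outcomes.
0.5310 bits

U(i) = 1/2 for all i

D_KL(P||U) = Σ P(x) log₂(P(x) / (1/2))
           = Σ P(x) log₂(P(x)) + log₂(2)
           = log₂(2) - H(P)

H(P) = -Σ P(x) log₂(P(x)):
  -P(1)·log₂(P(1)) = -(1/10)·log₂(1/10) = 0.33219
  -P(2)·log₂(P(2)) = -(9/10)·log₂(9/10) = 0.13680
H(P) = 0.33219 + 0.13680 = 0.46899 bits

log₂(2) = 1.00000 bits

D_KL(P||U) = 1.00000 - 0.46899 = 0.53101 ≈ 0.5310 bits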